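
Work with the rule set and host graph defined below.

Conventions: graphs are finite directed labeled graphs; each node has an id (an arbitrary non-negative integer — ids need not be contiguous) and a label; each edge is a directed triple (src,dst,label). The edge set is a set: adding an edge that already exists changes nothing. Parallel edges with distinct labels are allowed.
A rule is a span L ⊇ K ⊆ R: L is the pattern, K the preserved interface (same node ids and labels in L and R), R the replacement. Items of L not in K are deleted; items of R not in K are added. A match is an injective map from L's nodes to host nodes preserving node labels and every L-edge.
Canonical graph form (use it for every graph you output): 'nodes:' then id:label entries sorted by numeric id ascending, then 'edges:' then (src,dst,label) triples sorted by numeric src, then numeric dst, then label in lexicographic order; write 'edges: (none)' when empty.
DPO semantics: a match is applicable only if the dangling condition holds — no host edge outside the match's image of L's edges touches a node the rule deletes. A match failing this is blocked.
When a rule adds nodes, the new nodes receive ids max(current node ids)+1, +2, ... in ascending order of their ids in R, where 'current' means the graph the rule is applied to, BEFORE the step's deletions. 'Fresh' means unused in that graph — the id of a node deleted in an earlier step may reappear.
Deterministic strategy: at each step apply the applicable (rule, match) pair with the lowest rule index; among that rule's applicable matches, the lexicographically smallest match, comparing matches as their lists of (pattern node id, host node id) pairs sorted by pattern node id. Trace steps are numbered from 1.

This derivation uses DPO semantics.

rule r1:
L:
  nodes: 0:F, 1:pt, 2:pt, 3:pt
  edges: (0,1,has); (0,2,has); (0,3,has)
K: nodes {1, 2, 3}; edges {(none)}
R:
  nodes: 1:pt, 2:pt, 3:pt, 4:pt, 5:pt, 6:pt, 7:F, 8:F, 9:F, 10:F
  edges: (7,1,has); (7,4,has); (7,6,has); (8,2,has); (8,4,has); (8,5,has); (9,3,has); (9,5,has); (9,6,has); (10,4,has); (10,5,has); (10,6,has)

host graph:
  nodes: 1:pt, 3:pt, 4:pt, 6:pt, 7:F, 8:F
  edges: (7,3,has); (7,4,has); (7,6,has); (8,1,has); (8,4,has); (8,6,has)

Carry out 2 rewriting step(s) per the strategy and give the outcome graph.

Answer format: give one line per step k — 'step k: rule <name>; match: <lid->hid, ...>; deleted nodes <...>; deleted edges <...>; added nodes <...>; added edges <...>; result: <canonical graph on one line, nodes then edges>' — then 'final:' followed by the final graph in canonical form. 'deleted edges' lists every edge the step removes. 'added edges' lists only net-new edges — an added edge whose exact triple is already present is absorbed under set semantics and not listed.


step 1: rule r1; match: 0->7, 1->3, 2->4, 3->6; deleted nodes 7; deleted edges (7,3,has); (7,4,has); (7,6,has); added nodes 9, 10, 11, 12, 13, 14, 15; added edges (12,3,has); (12,9,has); (12,11,has); (13,4,has); (13,9,has); (13,10,has); (14,6,has); (14,10,has); (14,11,has); (15,9,has); (15,10,has); (15,11,has); result: nodes: 1:pt, 3:pt, 4:pt, 6:pt, 8:F, 9:pt, 10:pt, 11:pt, 12:F, 13:F, 14:F, 15:F edges: (8,1,has); (8,4,has); (8,6,has); (12,3,has); (12,9,has); (12,11,has); (13,4,has); (13,9,has); (13,10,has); (14,6,has); (14,10,has); (14,11,has); (15,9,has); (15,10,has); (15,11,has)
step 2: rule r1; match: 0->8, 1->1, 2->4, 3->6; deleted nodes 8; deleted edges (8,1,has); (8,4,has); (8,6,has); added nodes 16, 17, 18, 19, 20, 21, 22; added edges (19,1,has); (19,16,has); (19,18,has); (20,4,has); (20,16,has); (20,17,has); (21,6,has); (21,17,has); (21,18,has); (22,16,has); (22,17,has); (22,18,has); result: nodes: 1:pt, 3:pt, 4:pt, 6:pt, 9:pt, 10:pt, 11:pt, 12:F, 13:F, 14:F, 15:F, 16:pt, 17:pt, 18:pt, 19:F, 20:F, 21:F, 22:F edges: (12,3,has); (12,9,has); (12,11,has); (13,4,has); (13,9,has); (13,10,has); (14,6,has); (14,10,has); (14,11,has); (15,9,has); (15,10,has); (15,11,has); (19,1,has); (19,16,has); (19,18,has); (20,4,has); (20,16,has); (20,17,has); (21,6,has); (21,17,has); (21,18,has); (22,16,has); (22,17,has); (22,18,has)
final:
nodes: 1:pt, 3:pt, 4:pt, 6:pt, 9:pt, 10:pt, 11:pt, 12:F, 13:F, 14:F, 15:F, 16:pt, 17:pt, 18:pt, 19:F, 20:F, 21:F, 22:F
edges: (12,3,has); (12,9,has); (12,11,has); (13,4,has); (13,9,has); (13,10,has); (14,6,has); (14,10,has); (14,11,has); (15,9,has); (15,10,has); (15,11,has); (19,1,has); (19,16,has); (19,18,has); (20,4,has); (20,16,has); (20,17,has); (21,6,has); (21,17,has); (21,18,has); (22,16,has); (22,17,has); (22,18,has)


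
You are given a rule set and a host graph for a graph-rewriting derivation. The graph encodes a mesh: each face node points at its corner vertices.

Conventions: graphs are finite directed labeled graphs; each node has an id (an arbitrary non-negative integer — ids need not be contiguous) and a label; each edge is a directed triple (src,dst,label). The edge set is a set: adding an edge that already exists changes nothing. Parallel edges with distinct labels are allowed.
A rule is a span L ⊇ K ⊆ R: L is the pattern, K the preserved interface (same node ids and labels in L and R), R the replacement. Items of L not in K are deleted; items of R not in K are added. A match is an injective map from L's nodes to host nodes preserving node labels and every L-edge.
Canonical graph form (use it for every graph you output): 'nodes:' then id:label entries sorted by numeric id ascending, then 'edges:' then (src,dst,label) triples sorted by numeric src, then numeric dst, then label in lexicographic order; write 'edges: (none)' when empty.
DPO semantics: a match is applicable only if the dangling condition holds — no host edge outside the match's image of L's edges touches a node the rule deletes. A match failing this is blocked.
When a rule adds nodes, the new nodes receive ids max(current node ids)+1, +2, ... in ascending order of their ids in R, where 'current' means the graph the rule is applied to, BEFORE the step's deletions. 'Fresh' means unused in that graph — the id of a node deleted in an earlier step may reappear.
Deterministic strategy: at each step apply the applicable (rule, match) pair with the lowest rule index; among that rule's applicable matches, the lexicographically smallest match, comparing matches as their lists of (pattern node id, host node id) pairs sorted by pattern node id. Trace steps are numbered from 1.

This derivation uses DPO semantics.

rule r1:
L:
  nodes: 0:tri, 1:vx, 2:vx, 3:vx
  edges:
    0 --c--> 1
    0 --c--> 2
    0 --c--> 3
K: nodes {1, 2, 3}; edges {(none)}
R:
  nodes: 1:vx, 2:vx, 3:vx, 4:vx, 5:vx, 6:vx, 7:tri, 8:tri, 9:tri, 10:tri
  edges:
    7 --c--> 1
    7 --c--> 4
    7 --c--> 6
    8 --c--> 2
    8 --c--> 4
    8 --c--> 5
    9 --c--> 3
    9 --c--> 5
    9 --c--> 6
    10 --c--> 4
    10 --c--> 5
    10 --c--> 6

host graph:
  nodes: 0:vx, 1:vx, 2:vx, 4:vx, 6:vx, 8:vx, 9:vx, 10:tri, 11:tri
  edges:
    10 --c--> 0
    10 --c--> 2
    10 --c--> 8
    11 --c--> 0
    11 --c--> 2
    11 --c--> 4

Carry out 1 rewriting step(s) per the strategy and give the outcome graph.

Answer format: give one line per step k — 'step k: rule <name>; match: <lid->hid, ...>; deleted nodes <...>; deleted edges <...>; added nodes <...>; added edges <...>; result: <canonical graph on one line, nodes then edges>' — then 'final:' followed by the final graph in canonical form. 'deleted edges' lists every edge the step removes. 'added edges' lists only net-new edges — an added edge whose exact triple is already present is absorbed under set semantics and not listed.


step 1: rule r1; match: 0->10, 1->0, 2->2, 3->8; deleted nodes 10; deleted edges (10,0,c); (10,2,c); (10,8,c); added nodes 12, 13, 14, 15, 16, 17, 18; added edges (15,0,c); (15,12,c); (15,14,c); (16,2,c); (16,12,c); (16,13,c); (17,8,c); (17,13,c); (17,14,c); (18,12,c); (18,13,c); (18,14,c); result: nodes: 0:vx, 1:vx, 2:vx, 4:vx, 6:vx, 8:vx, 9:vx, 11:tri, 12:vx, 13:vx, 14:vx, 15:tri, 16:tri, 17:tri, 18:tri edges: (11,0,c); (11,2,c); (11,4,c); (15,0,c); (15,12,c); (15,14,c); (16,2,c); (16,12,c); (16,13,c); (17,8,c); (17,13,c); (17,14,c); (18,12,c); (18,13,c); (18,14,c)
final:
nodes: 0:vx, 1:vx, 2:vx, 4:vx, 6:vx, 8:vx, 9:vx, 11:tri, 12:vx, 13:vx, 14:vx, 15:tri, 16:tri, 17:tri, 18:tri
edges: (11,0,c); (11,2,c); (11,4,c); (15,0,c); (15,12,c); (15,14,c); (16,2,c); (16,12,c); (16,13,c); (17,8,c); (17,13,c); (17,14,c); (18,12,c); (18,13,c); (18,14,c)


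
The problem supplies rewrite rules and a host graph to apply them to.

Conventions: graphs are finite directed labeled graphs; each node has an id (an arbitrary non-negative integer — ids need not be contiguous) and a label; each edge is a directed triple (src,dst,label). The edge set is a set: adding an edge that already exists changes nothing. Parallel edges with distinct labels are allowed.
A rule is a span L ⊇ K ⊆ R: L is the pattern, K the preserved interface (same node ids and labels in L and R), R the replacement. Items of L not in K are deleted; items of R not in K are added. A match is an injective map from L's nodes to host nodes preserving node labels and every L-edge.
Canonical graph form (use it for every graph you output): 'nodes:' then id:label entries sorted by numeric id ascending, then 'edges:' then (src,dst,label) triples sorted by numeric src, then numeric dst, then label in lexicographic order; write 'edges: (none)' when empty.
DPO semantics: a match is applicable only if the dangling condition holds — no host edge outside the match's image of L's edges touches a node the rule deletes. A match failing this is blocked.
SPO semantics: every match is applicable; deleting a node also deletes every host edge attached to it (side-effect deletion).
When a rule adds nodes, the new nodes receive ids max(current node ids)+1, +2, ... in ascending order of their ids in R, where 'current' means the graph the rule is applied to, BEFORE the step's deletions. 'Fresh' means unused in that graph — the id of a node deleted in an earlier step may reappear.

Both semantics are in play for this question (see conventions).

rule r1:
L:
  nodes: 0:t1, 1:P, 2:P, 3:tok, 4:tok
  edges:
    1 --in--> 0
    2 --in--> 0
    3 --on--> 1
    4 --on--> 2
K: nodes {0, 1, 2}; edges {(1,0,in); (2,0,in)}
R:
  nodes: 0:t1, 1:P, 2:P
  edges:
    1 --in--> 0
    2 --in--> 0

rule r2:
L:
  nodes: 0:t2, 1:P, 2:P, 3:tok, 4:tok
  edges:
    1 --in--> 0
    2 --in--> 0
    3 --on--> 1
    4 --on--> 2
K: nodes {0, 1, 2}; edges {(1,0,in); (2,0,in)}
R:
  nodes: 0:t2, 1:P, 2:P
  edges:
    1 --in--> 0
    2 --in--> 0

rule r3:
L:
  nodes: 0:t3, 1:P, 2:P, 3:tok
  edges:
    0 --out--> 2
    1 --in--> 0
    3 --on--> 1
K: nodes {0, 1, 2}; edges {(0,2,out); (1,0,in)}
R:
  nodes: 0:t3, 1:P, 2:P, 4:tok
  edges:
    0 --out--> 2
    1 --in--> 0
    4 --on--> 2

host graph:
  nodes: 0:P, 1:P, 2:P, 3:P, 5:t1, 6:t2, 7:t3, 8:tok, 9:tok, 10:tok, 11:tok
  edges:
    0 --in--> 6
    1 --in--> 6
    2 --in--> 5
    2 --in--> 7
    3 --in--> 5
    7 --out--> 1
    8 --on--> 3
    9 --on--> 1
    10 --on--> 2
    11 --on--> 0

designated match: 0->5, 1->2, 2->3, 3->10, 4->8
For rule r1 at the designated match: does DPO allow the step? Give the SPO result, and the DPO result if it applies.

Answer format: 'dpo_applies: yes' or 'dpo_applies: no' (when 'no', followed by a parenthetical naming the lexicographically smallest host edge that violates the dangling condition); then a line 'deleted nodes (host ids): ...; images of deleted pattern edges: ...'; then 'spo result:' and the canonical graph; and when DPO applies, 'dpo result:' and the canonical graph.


dpo_applies: yes
deleted nodes (host ids): 8, 10; images of deleted pattern edges: (8,3,on); (10,2,on)
spo result:
nodes: 0:P, 1:P, 2:P, 3:P, 5:t1, 6:t2, 7:t3, 9:tok, 11:tok
edges: (0,6,in); (1,6,in); (2,5,in); (2,7,in); (3,5,in); (7,1,out); (9,1,on); (11,0,on)
dpo result:
nodes: 0:P, 1:P, 2:P, 3:P, 5:t1, 6:t2, 7:t3, 9:tok, 11:tok
edges: (0,6,in); (1,6,in); (2,5,in); (2,7,in); (3,5,in); (7,1,out); (9,1,on); (11,0,on)


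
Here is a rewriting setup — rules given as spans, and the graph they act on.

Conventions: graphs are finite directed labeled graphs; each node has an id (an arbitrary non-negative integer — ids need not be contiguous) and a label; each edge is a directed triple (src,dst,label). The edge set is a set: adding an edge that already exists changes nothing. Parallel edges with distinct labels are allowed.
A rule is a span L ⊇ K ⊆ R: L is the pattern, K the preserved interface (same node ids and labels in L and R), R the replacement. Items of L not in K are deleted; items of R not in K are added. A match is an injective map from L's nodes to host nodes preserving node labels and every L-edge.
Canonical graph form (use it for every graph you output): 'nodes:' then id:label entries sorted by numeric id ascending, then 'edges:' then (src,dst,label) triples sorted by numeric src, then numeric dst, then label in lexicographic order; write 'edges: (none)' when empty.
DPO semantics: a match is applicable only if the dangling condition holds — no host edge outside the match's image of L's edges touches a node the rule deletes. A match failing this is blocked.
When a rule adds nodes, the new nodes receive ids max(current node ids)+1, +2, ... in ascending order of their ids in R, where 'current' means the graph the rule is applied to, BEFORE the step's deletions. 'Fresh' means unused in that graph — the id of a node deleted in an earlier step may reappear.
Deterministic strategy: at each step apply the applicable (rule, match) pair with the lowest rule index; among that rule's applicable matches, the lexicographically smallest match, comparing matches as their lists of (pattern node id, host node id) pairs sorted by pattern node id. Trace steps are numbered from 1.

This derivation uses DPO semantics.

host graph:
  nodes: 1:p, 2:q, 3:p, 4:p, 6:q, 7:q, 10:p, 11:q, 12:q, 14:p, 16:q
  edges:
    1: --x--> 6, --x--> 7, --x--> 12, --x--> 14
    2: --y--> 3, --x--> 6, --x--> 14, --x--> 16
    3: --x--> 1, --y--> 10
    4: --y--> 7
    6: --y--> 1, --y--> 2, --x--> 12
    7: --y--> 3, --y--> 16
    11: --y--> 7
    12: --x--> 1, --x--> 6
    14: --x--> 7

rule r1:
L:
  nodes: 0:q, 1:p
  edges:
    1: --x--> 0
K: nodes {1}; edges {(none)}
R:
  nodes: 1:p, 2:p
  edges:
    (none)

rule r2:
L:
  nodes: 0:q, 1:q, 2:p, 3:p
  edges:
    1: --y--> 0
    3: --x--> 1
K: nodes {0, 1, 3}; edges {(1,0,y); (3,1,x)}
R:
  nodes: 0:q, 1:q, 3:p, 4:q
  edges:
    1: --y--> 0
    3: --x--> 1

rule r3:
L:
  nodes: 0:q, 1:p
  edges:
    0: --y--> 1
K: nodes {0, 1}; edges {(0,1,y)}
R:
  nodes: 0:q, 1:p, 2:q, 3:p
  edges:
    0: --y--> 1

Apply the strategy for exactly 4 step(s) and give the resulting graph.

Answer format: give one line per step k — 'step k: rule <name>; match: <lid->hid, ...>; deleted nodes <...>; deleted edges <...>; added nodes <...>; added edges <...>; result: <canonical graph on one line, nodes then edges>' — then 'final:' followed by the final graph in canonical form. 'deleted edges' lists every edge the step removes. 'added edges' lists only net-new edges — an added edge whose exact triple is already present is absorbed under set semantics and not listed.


step 1: rule r3; match: 0->2, 1->3; deleted nodes (none); deleted edges (none); added nodes 17, 18; added edges (none); result: nodes: 1:p, 2:q, 3:p, 4:p, 6:q, 7:q, 10:p, 11:q, 12:q, 14:p, 16:q, 17:q, 18:p edges: (1,6,x); (1,7,x); (1,12,x); (1,14,x); (2,3,y); (2,6,x); (2,14,x); (2,16,x); (3,1,x); (3,10,y); (4,7,y); (6,1,y); (6,2,y); (6,12,x); (7,3,y); (7,16,y); (11,7,y); (12,1,x); (12,6,x); (14,7,x)
step 2: rule r2; match: 0->2, 1->6, 2->18, 3->1; deleted nodes 18; deleted edges (none); added nodes 19; added edges (none); result: nodes: 1:p, 2:q, 3:p, 4:p, 6:q, 7:q, 10:p, 11:q, 12:q, 14:p, 16:q, 17:q, 19:q edges: (1,6,x); (1,7,x); (1,12,x); (1,14,x); (2,3,y); (2,6,x); (2,14,x); (2,16,x); (3,1,x); (3,10,y); (4,7,y); (6,1,y); (6,2,y); (6,12,x); (7,3,y); (7,16,y); (11,7,y); (12,1,x); (12,6,x); (14,7,x)
step 3: rule r3; match: 0->2, 1->3; deleted nodes (none); deleted edges (none); added nodes 20, 21; added edges (none); result: nodes: 1:p, 2:q, 3:p, 4:p, 6:q, 7:q, 10:p, 11:q, 12:q, 14:p, 16:q, 17:q, 19:q, 20:q, 21:p edges: (1,6,x); (1,7,x); (1,12,x); (1,14,x); (2,3,y); (2,6,x); (2,14,x); (2,16,x); (3,1,x); (3,10,y); (4,7,y); (6,1,y); (6,2,y); (6,12,x); (7,3,y); (7,16,y); (11,7,y); (12,1,x); (12,6,x); (14,7,x)
step 4: rule r2; match: 0->2, 1->6, 2->21, 3->1; deleted nodes 21; deleted edges (none); added nodes 22; added edges (none); result: nodes: 1:p, 2:q, 3:p, 4:p, 6:q, 7:q, 10:p, 11:q, 12:q, 14:p, 16:q, 17:q, 19:q, 20:q, 22:q edges: (1,6,x); (1,7,x); (1,12,x); (1,14,x); (2,3,y); (2,6,x); (2,14,x); (2,16,x); (3,1,x); (3,10,y); (4,7,y); (6,1,y); (6,2,y); (6,12,x); (7,3,y); (7,16,y); (11,7,y); (12,1,x); (12,6,x); (14,7,x)
final:
nodes: 1:p, 2:q, 3:p, 4:p, 6:q, 7:q, 10:p, 11:q, 12:q, 14:p, 16:q, 17:q, 19:q, 20:q, 22:q
edges: (1,6,x); (1,7,x); (1,12,x); (1,14,x); (2,3,y); (2,6,x); (2,14,x); (2,16,x); (3,1,x); (3,10,y); (4,7,y); (6,1,y); (6,2,y); (6,12,x); (7,3,y); (7,16,y); (11,7,y); (12,1,x); (12,6,x); (14,7,x)


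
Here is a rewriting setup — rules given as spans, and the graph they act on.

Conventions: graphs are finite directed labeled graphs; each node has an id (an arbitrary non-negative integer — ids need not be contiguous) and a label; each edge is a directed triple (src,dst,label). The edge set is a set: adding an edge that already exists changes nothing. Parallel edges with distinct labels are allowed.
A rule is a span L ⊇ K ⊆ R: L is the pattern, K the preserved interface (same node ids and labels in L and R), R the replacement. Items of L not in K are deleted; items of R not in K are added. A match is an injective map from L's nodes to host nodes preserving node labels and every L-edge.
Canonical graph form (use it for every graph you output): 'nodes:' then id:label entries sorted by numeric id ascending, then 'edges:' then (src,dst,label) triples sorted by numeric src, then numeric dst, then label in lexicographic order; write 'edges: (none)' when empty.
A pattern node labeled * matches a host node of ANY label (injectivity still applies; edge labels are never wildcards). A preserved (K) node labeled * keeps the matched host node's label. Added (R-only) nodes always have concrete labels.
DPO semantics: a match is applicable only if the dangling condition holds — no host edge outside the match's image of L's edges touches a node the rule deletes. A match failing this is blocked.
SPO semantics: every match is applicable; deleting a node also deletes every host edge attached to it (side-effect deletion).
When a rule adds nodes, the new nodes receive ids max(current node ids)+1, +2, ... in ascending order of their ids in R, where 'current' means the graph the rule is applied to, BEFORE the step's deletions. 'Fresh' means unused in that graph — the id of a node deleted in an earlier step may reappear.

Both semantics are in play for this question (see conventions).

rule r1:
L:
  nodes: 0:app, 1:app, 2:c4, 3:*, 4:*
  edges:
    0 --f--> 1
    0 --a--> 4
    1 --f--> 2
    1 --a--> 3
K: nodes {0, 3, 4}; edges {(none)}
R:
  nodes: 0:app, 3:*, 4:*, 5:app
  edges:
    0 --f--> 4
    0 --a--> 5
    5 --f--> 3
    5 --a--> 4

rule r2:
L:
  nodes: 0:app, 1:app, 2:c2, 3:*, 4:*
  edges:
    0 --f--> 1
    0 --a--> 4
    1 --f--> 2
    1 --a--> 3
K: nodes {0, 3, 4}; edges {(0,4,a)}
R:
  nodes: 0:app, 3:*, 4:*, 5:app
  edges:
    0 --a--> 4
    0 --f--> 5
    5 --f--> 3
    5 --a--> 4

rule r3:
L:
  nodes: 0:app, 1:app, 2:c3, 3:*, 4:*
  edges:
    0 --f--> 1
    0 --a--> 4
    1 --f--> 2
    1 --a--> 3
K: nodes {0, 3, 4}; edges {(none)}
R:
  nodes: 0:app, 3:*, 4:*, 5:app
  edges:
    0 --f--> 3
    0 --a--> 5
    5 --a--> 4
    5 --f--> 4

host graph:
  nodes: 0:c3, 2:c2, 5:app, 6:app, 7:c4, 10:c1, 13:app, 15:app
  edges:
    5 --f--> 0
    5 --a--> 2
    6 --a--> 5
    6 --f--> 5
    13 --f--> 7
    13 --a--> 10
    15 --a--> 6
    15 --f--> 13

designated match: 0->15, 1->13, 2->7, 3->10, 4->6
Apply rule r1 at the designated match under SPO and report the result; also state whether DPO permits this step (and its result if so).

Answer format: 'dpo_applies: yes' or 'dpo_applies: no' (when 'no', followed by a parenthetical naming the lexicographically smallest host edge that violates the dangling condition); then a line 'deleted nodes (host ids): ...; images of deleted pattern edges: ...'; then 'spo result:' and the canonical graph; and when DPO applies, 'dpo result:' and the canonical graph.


dpo_applies: yes
deleted nodes (host ids): 7, 13; images of deleted pattern edges: (13,7,f); (13,10,a); (15,6,a); (15,13,f)
spo result:
nodes: 0:c3, 2:c2, 5:app, 6:app, 10:c1, 15:app, 16:app
edges: (5,0,f); (5,2,a); (6,5,a); (6,5,f); (15,6,f); (15,16,a); (16,6,a); (16,10,f)
dpo result:
nodes: 0:c3, 2:c2, 5:app, 6:app, 10:c1, 15:app, 16:app
edges: (5,0,f); (5,2,a); (6,5,a); (6,5,f); (15,6,f); (15,16,a); (16,6,a); (16,10,f)


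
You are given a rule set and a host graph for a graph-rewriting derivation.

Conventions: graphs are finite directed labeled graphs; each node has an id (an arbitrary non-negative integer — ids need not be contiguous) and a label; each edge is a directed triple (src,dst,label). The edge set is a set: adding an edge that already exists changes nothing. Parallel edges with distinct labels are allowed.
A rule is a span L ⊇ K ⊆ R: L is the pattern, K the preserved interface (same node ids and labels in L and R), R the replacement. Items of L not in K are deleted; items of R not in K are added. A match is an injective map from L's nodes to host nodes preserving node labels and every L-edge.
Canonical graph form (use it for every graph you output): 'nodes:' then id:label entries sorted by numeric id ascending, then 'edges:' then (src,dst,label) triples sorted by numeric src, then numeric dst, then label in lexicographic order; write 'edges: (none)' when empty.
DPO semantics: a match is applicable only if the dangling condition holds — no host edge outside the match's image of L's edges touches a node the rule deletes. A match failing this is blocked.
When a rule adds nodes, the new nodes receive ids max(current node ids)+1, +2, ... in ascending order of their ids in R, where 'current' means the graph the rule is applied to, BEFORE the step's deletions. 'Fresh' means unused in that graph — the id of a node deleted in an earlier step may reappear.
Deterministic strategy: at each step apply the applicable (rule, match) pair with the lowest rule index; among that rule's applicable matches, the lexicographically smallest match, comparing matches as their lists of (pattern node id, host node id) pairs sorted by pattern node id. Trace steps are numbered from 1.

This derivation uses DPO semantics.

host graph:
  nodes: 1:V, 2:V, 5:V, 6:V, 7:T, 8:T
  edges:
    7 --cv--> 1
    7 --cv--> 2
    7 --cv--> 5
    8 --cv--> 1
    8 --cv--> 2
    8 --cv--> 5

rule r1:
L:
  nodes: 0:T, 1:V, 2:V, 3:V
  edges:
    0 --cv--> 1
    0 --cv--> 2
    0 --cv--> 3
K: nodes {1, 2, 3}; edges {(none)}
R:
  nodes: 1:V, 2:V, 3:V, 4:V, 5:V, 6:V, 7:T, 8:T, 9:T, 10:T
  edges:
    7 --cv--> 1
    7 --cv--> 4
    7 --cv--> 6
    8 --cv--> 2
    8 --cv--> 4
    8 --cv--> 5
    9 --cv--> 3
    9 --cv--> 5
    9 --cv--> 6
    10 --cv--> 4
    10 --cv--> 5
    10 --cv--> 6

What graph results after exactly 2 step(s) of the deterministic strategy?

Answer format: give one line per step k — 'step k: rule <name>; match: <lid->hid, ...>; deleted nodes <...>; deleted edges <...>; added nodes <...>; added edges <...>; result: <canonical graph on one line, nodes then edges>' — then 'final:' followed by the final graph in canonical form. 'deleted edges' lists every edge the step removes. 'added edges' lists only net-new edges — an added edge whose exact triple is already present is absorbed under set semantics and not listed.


step 1: rule r1; match: 0->7, 1->1, 2->2, 3->5; deleted nodes 7; deleted edges (7,1,cv); (7,2,cv); (7,5,cv); added nodes 9, 10, 11, 12, 13, 14, 15; added edges (12,1,cv); (12,9,cv); (12,11,cv); (13,2,cv); (13,9,cv); (13,10,cv); (14,5,cv); (14,10,cv); (14,11,cv); (15,9,cv); (15,10,cv); (15,11,cv); result: nodes: 1:V, 2:V, 5:V, 6:V, 8:T, 9:V, 10:V, 11:V, 12:T, 13:T, 14:T, 15:T edges: (8,1,cv); (8,2,cv); (8,5,cv); (12,1,cv); (12,9,cv); (12,11,cv); (13,2,cv); (13,9,cv); (13,10,cv); (14,5,cv); (14,10,cv); (14,11,cv); (15,9,cv); (15,10,cv); (15,11,cv)
step 2: rule r1; match: 0->8, 1->1, 2->2, 3->5; deleted nodes 8; deleted edges (8,1,cv); (8,2,cv); (8,5,cv); added nodes 16, 17, 18, 19, 20, 21, 22; added edges (19,1,cv); (19,16,cv); (19,18,cv); (20,2,cv); (20,16,cv); (20,17,cv); (21,5,cv); (21,17,cv); (21,18,cv); (22,16,cv); (22,17,cv); (22,18,cv); result: nodes: 1:V, 2:V, 5:V, 6:V, 9:V, 10:V, 11:V, 12:T, 13:T, 14:T, 15:T, 16:V, 17:V, 18:V, 19:T, 20:T, 21:T, 22:T edges: (12,1,cv); (12,9,cv); (12,11,cv); (13,2,cv); (13,9,cv); (13,10,cv); (14,5,cv); (14,10,cv); (14,11,cv); (15,9,cv); (15,10,cv); (15,11,cv); (19,1,cv); (19,16,cv); (19,18,cv); (20,2,cv); (20,16,cv); (20,17,cv); (21,5,cv); (21,17,cv); (21,18,cv); (22,16,cv); (22,17,cv); (22,18,cv)
final:
nodes: 1:V, 2:V, 5:V, 6:V, 9:V, 10:V, 11:V, 12:T, 13:T, 14:T, 15:T, 16:V, 17:V, 18:V, 19:T, 20:T, 21:T, 22:T
edges: (12,1,cv); (12,9,cv); (12,11,cv); (13,2,cv); (13,9,cv); (13,10,cv); (14,5,cv); (14,10,cv); (14,11,cv); (15,9,cv); (15,10,cv); (15,11,cv); (19,1,cv); (19,16,cv); (19,18,cv); (20,2,cv); (20,16,cv); (20,17,cv); (21,5,cv); (21,17,cv); (21,18,cv); (22,16,cv); (22,17,cv); (22,18,cv)


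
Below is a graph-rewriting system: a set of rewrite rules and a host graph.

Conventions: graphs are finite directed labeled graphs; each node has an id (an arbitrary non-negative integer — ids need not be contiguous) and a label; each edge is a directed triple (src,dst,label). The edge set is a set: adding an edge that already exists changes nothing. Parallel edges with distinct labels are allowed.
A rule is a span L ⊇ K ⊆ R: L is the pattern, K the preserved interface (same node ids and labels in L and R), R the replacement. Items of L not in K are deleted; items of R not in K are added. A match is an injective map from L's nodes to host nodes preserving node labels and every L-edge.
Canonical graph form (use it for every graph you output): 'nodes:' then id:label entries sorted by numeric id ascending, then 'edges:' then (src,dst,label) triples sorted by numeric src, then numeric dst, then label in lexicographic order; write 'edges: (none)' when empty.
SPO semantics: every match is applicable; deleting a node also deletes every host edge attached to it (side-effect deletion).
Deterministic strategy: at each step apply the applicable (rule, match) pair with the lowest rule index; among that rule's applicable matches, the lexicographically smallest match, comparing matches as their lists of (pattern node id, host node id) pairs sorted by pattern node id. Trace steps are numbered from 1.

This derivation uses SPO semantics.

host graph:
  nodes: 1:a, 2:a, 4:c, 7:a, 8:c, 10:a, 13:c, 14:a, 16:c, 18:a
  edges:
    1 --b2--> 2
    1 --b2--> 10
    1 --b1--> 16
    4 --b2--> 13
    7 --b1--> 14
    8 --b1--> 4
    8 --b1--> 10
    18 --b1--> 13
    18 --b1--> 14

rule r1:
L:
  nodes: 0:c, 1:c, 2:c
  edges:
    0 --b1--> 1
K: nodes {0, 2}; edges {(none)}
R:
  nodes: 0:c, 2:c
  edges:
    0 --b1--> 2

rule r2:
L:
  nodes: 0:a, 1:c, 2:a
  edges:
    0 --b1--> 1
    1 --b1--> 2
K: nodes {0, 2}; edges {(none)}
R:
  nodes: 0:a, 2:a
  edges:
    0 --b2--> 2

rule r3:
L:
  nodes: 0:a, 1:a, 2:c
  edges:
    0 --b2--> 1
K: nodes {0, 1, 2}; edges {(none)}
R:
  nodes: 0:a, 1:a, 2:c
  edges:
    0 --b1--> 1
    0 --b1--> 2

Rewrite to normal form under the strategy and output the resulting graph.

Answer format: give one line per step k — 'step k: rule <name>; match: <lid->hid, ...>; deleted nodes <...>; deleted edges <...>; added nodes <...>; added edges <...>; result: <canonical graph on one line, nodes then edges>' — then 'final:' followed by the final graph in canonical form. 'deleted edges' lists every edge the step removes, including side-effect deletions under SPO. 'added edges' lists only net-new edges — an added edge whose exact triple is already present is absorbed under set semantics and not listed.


step 1: rule r1; match: 0->8, 1->4, 2->13; deleted nodes 4; deleted edges (4,13,b2); (8,4,b1); added nodes (none); added edges (8,13,b1); result: nodes: 1:a, 2:a, 7:a, 8:c, 10:a, 13:c, 14:a, 16:c, 18:a edges: (1,2,b2); (1,10,b2); (1,16,b1); (7,14,b1); (8,10,b1); (8,13,b1); (18,13,b1); (18,14,b1)
step 2: rule r1; match: 0->8, 1->13, 2->16; deleted nodes 13; deleted edges (8,13,b1); (18,13,b1); added nodes (none); added edges (8,16,b1); result: nodes: 1:a, 2:a, 7:a, 8:c, 10:a, 14:a, 16:c, 18:a edges: (1,2,b2); (1,10,b2); (1,16,b1); (7,14,b1); (8,10,b1); (8,16,b1); (18,14,b1)
step 3: rule r3; match: 0->1, 1->2, 2->8; deleted nodes (none); deleted edges (1,2,b2); added nodes (none); added edges (1,2,b1); (1,8,b1); result: nodes: 1:a, 2:a, 7:a, 8:c, 10:a, 14:a, 16:c, 18:a edges: (1,2,b1); (1,8,b1); (1,10,b2); (1,16,b1); (7,14,b1); (8,10,b1); (8,16,b1); (18,14,b1)
step 4: rule r2; match: 0->1, 1->8, 2->10; deleted nodes 8; deleted edges (1,8,b1); (8,10,b1); (8,16,b1); added nodes (none); added edges (none); result: nodes: 1:a, 2:a, 7:a, 10:a, 14:a, 16:c, 18:a edges: (1,2,b1); (1,10,b2); (1,16,b1); (7,14,b1); (18,14,b1)
step 5: rule r3; match: 0->1, 1->10, 2->16; deleted nodes (none); deleted edges (1,10,b2); added nodes (none); added edges (1,10,b1); result: nodes: 1:a, 2:a, 7:a, 10:a, 14:a, 16:c, 18:a edges: (1,2,b1); (1,10,b1); (1,16,b1); (7,14,b1); (18,14,b1)
final:
nodes: 1:a, 2:a, 7:a, 10:a, 14:a, 16:c, 18:a
edges: (1,2,b1); (1,10,b1); (1,16,b1); (7,14,b1); (18,14,b1)


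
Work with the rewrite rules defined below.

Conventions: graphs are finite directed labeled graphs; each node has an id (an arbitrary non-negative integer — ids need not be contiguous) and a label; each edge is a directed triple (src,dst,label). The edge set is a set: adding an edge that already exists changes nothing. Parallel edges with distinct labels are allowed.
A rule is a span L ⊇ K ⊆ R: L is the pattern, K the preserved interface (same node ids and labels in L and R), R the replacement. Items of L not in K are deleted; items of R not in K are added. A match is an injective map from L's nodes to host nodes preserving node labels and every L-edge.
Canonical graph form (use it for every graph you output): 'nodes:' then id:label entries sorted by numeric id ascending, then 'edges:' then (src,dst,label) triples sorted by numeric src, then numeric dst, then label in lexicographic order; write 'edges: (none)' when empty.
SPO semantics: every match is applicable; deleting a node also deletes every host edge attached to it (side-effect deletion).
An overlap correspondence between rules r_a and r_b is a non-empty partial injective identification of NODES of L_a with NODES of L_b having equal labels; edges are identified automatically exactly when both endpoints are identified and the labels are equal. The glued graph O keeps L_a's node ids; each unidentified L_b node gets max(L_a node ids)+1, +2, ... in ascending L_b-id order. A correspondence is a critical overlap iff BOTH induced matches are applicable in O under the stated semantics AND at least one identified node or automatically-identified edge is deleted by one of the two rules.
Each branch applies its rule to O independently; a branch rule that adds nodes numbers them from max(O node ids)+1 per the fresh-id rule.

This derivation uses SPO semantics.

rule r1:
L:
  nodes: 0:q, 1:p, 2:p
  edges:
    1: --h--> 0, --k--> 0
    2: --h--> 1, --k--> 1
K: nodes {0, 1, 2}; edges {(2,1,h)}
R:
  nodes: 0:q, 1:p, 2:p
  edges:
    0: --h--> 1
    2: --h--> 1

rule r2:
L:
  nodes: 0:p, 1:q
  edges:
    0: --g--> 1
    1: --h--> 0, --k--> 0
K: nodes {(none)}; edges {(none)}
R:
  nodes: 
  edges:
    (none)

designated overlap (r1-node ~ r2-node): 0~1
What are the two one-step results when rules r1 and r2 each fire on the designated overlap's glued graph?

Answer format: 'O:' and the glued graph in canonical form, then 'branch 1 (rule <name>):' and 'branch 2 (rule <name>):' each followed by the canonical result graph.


O:
nodes: 0:q, 1:p, 2:p, 3:p
edges: (0,3,h); (0,3,k); (1,0,h); (1,0,k); (2,1,h); (2,1,k); (3,0,g)
branch 1 (rule r1):
nodes: 0:q, 1:p, 2:p, 3:p
edges: (0,1,h); (0,3,h); (0,3,k); (2,1,h); (3,0,g)
branch 2 (rule r2):
nodes: 1:p, 2:p
edges: (2,1,h); (2,1,k)


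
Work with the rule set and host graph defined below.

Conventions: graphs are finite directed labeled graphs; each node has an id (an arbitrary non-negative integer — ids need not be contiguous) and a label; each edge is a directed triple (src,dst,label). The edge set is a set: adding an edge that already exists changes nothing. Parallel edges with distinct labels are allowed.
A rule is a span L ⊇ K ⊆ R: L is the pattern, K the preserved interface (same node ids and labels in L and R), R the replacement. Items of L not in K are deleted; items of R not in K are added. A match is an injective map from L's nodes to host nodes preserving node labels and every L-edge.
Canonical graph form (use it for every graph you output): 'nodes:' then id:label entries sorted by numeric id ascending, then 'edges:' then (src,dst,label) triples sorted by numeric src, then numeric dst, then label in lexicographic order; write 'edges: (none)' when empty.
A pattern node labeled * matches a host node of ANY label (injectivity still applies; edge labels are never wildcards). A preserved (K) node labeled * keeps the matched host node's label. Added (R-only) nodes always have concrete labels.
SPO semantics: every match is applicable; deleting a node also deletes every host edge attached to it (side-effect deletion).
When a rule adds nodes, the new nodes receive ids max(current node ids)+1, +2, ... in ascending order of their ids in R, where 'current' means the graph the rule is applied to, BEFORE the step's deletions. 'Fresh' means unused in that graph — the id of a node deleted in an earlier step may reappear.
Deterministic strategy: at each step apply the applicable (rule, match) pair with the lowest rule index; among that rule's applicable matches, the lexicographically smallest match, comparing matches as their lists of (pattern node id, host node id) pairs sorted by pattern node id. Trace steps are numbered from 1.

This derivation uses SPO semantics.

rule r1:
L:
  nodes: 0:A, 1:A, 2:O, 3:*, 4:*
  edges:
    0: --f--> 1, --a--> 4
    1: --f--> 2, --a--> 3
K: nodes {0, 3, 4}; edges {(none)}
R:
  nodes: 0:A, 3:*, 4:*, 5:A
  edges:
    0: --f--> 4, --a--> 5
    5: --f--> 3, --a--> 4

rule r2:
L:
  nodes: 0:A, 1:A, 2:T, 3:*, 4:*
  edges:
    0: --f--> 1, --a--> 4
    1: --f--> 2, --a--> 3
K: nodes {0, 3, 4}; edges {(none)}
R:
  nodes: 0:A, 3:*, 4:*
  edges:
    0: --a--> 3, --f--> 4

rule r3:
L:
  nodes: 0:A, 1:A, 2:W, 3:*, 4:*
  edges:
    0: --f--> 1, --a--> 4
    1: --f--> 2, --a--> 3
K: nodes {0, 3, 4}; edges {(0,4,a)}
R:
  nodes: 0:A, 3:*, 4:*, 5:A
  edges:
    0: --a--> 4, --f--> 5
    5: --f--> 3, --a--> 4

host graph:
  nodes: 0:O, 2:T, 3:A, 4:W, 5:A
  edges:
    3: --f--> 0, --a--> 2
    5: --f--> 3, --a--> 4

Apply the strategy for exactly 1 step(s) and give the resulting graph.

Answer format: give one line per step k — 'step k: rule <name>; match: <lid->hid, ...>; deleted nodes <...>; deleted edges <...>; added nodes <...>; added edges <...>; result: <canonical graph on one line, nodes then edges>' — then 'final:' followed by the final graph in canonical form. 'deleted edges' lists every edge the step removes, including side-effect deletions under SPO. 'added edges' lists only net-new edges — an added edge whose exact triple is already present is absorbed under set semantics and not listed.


step 1: rule r1; match: 0->5, 1->3, 2->0, 3->2, 4->4; deleted nodes 0, 3; deleted edges (3,0,f); (3,2,a); (5,3,f); (5,4,a); added nodes 6; added edges (5,4,f); (5,6,a); (6,2,f); (6,4,a); result: nodes: 2:T, 4:W, 5:A, 6:A edges: (5,4,f); (5,6,a); (6,2,f); (6,4,a)
final:
nodes: 2:T, 4:W, 5:A, 6:A
edges: (5,4,f); (5,6,a); (6,2,f); (6,4,a)


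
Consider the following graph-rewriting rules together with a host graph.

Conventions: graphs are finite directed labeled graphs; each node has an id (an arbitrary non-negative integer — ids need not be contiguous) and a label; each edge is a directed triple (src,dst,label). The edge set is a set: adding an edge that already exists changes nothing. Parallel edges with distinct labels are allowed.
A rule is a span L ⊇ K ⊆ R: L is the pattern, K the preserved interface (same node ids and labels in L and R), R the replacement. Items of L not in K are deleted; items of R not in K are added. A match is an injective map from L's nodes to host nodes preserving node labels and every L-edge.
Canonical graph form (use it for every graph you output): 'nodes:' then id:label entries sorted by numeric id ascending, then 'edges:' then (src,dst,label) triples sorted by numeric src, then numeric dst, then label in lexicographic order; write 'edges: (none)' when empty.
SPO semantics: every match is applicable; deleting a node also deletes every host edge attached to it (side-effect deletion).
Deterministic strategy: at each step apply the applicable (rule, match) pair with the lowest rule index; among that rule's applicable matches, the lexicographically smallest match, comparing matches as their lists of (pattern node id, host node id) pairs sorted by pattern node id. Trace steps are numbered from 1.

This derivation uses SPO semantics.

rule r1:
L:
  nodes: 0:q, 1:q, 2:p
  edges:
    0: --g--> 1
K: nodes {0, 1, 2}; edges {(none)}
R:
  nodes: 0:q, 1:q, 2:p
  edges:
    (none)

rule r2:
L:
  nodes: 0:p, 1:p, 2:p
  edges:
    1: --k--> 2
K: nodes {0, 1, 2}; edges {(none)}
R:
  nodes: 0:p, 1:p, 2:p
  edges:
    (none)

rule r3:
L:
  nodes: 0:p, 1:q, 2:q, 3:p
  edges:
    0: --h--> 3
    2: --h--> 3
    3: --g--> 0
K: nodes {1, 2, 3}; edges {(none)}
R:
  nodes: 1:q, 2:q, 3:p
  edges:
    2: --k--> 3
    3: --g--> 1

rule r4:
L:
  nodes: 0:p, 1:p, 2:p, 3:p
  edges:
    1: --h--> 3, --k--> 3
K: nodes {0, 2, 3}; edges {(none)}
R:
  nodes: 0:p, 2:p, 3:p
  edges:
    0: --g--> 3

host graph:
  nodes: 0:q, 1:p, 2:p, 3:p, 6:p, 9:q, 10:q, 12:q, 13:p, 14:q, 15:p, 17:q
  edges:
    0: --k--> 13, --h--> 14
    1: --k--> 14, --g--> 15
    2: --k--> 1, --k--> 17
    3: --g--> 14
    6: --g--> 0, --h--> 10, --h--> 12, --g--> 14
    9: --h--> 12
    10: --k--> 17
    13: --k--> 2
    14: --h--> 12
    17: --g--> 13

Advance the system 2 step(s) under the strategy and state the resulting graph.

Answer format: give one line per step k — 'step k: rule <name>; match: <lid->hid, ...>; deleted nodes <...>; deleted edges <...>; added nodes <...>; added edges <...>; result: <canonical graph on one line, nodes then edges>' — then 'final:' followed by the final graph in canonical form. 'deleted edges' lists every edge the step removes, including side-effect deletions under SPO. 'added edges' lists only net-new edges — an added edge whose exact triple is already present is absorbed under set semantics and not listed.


step 1: rule r2; match: 0->1, 1->13, 2->2; deleted nodes (none); deleted edges (13,2,k); added nodes (none); added edges (none); result: nodes: 0:q, 1:p, 2:p, 3:p, 6:p, 9:q, 10:q, 12:q, 13:p, 14:q, 15:p, 17:q edges: (0,13,k); (0,14,h); (1,14,k); (1,15,g); (2,1,k); (2,17,k); (3,14,g); (6,0,g); (6,10,h); (6,12,h); (6,14,g); (9,12,h); (10,17,k); (14,12,h); (17,13,g)
step 2: rule r2; match: 0->3, 1->2, 2->1; deleted nodes (none); deleted edges (2,1,k); added nodes (none); added edges (none); result: nodes: 0:q, 1:p, 2:p, 3:p, 6:p, 9:q, 10:q, 12:q, 13:p, 14:q, 15:p, 17:q edges: (0,13,k); (0,14,h); (1,14,k); (1,15,g); (2,17,k); (3,14,g); (6,0,g); (6,10,h); (6,12,h); (6,14,g); (9,12,h); (10,17,k); (14,12,h); (17,13,g)
final:
nodes: 0:q, 1:p, 2:p, 3:p, 6:p, 9:q, 10:q, 12:q, 13:p, 14:q, 15:p, 17:q
edges: (0,13,k); (0,14,h); (1,14,k); (1,15,g); (2,17,k); (3,14,g); (6,0,g); (6,10,h); (6,12,h); (6,14,g); (9,12,h); (10,17,k); (14,12,h); (17,13,g)


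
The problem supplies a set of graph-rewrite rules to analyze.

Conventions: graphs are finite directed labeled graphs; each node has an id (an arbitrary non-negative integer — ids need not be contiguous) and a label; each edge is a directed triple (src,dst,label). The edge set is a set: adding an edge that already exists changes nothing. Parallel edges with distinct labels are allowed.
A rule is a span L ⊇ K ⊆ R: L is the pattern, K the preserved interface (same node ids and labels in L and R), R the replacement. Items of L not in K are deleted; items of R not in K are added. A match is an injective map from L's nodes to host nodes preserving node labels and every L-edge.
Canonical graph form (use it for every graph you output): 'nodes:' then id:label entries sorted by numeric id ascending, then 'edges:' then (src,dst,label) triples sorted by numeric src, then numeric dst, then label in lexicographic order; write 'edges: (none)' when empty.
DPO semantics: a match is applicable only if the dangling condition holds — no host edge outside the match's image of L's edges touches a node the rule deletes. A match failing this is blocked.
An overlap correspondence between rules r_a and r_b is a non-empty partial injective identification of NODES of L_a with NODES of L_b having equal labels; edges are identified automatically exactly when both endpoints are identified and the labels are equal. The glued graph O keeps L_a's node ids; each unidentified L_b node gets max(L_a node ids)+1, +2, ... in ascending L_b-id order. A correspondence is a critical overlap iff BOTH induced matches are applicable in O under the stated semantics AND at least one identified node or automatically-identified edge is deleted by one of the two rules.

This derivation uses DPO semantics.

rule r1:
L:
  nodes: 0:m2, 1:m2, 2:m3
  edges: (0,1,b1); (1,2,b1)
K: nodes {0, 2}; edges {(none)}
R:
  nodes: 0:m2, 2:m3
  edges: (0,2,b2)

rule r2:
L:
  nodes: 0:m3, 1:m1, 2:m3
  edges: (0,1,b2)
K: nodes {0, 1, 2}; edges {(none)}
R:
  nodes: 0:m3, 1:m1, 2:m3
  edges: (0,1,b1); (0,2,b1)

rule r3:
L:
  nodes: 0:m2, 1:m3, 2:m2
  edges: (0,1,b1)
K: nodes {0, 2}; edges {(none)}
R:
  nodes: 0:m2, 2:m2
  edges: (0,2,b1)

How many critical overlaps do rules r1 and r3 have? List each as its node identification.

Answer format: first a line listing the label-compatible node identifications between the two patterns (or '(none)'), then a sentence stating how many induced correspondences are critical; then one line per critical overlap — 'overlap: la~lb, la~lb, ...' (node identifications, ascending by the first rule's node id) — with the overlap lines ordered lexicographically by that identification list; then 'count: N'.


label-compatible node identifications between L(r1) and L(r3): 0~0, 0~2, 1~0, 1~2, 2~1
4 of the induced correspondences are critical overlaps of r1 and r3.
overlap: 0~0, 1~2
overlap: 0~2, 1~0, 2~1
overlap: 1~0, 2~1
overlap: 1~2
count: 4
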